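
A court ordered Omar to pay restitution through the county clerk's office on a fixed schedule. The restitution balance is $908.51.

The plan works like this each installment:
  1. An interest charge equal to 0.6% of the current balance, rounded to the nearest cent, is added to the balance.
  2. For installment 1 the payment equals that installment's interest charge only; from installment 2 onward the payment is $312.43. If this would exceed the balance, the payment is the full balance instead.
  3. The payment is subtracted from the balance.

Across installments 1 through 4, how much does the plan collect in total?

$924.78

Installment 1: $908.51 +$5.45 interest = $913.96; pay $5.45 → $908.51
Installment 2: $908.51 +$5.45 interest = $913.96; pay $312.43 → $601.53
Installment 3: $601.53 +$3.61 interest = $605.14; pay $312.43 → $292.71
Installment 4: $292.71 +$1.76 interest = $294.47; pay $294.47 → $0.00
Total paid: $924.78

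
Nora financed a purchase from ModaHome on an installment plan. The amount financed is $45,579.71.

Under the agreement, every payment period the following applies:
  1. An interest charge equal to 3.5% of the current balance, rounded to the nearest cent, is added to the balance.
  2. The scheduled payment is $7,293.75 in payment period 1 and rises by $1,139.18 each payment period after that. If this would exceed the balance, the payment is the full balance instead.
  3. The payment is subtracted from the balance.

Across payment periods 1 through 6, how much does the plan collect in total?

$51,197.78

# | Opening | Interest | Payment | End bal
1 | $45,579.71 | $1,595.29 | $7,293.75 | $39,881.25
2 | $39,881.25 | $1,395.84 | $8,432.93 | $32,844.16
3 | $32,844.16 | $1,149.55 | $9,572.11 | $24,421.60
4 | $24,421.60 | $854.76 | $10,711.29 | $14,565.07
5 | $14,565.07 | $509.78 | $11,850.47 | $3,224.38
6 | $3,224.38 | $112.85 | $3,337.23 | $0.00
Total paid: $51,197.78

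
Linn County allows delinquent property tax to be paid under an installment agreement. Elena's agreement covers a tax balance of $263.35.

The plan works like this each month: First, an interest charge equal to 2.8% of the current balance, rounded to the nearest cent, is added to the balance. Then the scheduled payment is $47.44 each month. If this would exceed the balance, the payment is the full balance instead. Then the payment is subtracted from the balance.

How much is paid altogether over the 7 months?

Month 1: opening $263.35; interest $7.37 → $270.72; payment $47.44; balance $223.28
Month 2: opening $223.28; interest $6.25 → $229.53; payment $47.44; balance $182.09
Month 3: opening $182.09; interest $5.10 → $187.19; payment $47.44; balance $139.75
Month 4: opening $139.75; interest $3.91 → $143.66; payment $47.44; balance $96.22
Month 5: opening $96.22; interest $2.69 → $98.91; payment $47.44; balance $51.47
Month 6: opening $51.47; interest $1.44 → $52.91; payment $47.44; balance $5.47
Month 7: opening $5.47; interest $0.15 → $5.62; payment $5.62; balance $0.00
Total paid: $290.26

$290.26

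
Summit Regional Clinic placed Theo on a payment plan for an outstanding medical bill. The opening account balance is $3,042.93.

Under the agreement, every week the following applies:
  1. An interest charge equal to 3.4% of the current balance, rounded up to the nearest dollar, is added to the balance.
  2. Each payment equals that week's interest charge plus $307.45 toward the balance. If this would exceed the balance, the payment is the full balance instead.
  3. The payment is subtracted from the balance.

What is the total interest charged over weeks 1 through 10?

Week 1: $3,042.93 +$104.00 interest = $3,146.93; pay $411.45 → $2,735.48
Week 2: $2,735.48 +$94.00 interest = $2,829.48; pay $401.45 → $2,428.03
Week 3: $2,428.03 +$83.00 interest = $2,511.03; pay $390.45 → $2,120.58
Week 4: $2,120.58 +$73.00 interest = $2,193.58; pay $380.45 → $1,813.13
Week 5: $1,813.13 +$62.00 interest = $1,875.13; pay $369.45 → $1,505.68
Week 6: $1,505.68 +$52.00 interest = $1,557.68; pay $359.45 → $1,198.23
Week 7: $1,198.23 +$41.00 interest = $1,239.23; pay $348.45 → $890.78
Week 8: $890.78 +$31.00 interest = $921.78; pay $338.45 → $583.33
Week 9: $583.33 +$20.00 interest = $603.33; pay $327.45 → $275.88
Week 10: $275.88 +$10.00 interest = $285.88; pay $285.88 → $0.00
Total interest: $104.00 + $94.00 + $83.00 + $73.00 + $62.00 + $52.00 + $41.00 + $31.00 + $20.00 + $10.00 = $570.00

$570.00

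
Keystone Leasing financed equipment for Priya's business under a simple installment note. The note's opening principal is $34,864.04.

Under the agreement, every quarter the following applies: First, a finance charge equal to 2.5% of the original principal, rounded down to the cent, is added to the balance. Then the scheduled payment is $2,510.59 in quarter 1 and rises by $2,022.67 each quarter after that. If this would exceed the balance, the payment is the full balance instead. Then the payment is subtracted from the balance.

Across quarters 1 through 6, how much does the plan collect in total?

$40,093.64

Quarter 1: $34,864.04 +$871.60 interest = $35,735.64; pay $2,510.59 → $33,225.05
Quarter 2: $33,225.05 +$871.60 interest = $34,096.65; pay $4,533.26 → $29,563.39
Quarter 3: $29,563.39 +$871.60 interest = $30,434.99; pay $6,555.93 → $23,879.06
Quarter 4: $23,879.06 +$871.60 interest = $24,750.66; pay $8,578.60 → $16,172.06
Quarter 5: $16,172.06 +$871.60 interest = $17,043.66; pay $10,601.27 → $6,442.39
Quarter 6: $6,442.39 +$871.60 interest = $7,313.99; pay $7,313.99 → $0.00
Total paid: $40,093.64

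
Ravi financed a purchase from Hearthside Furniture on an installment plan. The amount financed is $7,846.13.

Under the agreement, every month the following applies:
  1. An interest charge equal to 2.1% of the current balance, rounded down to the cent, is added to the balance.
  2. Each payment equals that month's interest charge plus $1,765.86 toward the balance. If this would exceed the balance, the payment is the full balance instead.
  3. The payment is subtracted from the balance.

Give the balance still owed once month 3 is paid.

$2,548.55

Month 1: $7,846.13 +$164.76 interest = $8,010.89; pay $1,930.62 → $6,080.27
Month 2: $6,080.27 +$127.68 interest = $6,207.95; pay $1,893.54 → $4,314.41
Month 3: $4,314.41 +$90.60 interest = $4,405.01; pay $1,856.46 → $2,548.55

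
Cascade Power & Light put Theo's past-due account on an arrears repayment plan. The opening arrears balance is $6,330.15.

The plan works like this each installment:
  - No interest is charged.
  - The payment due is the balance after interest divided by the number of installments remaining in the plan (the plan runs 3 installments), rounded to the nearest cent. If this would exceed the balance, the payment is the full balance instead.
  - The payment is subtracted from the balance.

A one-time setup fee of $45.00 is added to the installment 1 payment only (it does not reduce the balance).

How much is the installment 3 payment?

$2,110.05

Installment 1: $6,330.15 − $2,110.05 (+ $45.00 fee) → $4,220.10
Installment 2: $4,220.10 − $2,110.05 → $2,110.05
Installment 3: $2,110.05 − $2,110.05 → $0.00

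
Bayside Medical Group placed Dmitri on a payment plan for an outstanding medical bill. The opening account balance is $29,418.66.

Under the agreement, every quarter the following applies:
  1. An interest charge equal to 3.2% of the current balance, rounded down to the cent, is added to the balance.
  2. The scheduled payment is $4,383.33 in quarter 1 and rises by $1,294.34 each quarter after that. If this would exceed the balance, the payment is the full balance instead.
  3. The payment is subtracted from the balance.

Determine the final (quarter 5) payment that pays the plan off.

Quarter 1: opening $29,418.66; interest $941.39 → $30,360.05; payment $4,383.33; balance $25,976.72
Quarter 2: opening $25,976.72; interest $831.25 → $26,807.97; payment $5,677.67; balance $21,130.30
Quarter 3: opening $21,130.30; interest $676.16 → $21,806.46; payment $6,972.01; balance $14,834.45
Quarter 4: opening $14,834.45; interest $474.70 → $15,309.15; payment $8,266.35; balance $7,042.80
Quarter 5: opening $7,042.80; interest $225.36 → $7,268.16; payment $7,268.16; balance $0.00

$7,268.16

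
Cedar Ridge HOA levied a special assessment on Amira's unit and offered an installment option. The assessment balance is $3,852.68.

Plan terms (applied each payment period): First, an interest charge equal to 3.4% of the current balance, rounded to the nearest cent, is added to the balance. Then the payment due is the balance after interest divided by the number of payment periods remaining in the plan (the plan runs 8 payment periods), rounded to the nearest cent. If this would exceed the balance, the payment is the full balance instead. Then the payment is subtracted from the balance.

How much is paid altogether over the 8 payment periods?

$4,491.37

Payment period 1: opening $3,852.68; interest $130.99 → $3,983.67; payment $497.96; balance $3,485.71
Payment period 2: opening $3,485.71; interest $118.51 → $3,604.22; payment $514.89; balance $3,089.33
Payment period 3: opening $3,089.33; interest $105.04 → $3,194.37; payment $532.40; balance $2,661.97
Payment period 4: opening $2,661.97; interest $90.51 → $2,752.48; payment $550.50; balance $2,201.98
Payment period 5: opening $2,201.98; interest $74.87 → $2,276.85; payment $569.21; balance $1,707.64
Payment period 6: opening $1,707.64; interest $58.06 → $1,765.70; payment $588.57; balance $1,177.13
Payment period 7: opening $1,177.13; interest $40.02 → $1,217.15; payment $608.58; balance $608.57
Payment period 8: opening $608.57; interest $20.69 → $629.26; payment $629.26; balance $0.00
Total paid: $4,491.37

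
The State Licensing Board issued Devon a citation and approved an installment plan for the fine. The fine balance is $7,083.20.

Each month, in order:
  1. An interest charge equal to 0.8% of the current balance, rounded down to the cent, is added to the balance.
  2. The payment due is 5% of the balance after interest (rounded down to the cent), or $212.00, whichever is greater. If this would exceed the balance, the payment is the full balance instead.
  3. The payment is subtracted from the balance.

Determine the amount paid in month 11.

Month 1: opening $7,083.20; interest $56.66 → $7,139.86; payment $356.99; balance $6,782.87
Month 2: opening $6,782.87; interest $54.26 → $6,837.13; payment $341.85; balance $6,495.28
Month 3: opening $6,495.28; interest $51.96 → $6,547.24; payment $327.36; balance $6,219.88
Month 4: opening $6,219.88; interest $49.75 → $6,269.63; payment $313.48; balance $5,956.15
Month 5: opening $5,956.15; interest $47.64 → $6,003.79; payment $300.18; balance $5,703.61
Month 6: opening $5,703.61; interest $45.62 → $5,749.23; payment $287.46; balance $5,461.77
Month 7: opening $5,461.77; interest $43.69 → $5,505.46; payment $275.27; balance $5,230.19
Month 8: opening $5,230.19; interest $41.84 → $5,272.03; payment $263.60; balance $5,008.43
Month 9: opening $5,008.43; interest $40.06 → $5,048.49; payment $252.42; balance $4,796.07
Month 10: opening $4,796.07; interest $38.36 → $4,834.43; payment $241.72; balance $4,592.71
Month 11: opening $4,592.71; interest $36.74 → $4,629.45; payment $231.47; balance $4,397.98

$231.47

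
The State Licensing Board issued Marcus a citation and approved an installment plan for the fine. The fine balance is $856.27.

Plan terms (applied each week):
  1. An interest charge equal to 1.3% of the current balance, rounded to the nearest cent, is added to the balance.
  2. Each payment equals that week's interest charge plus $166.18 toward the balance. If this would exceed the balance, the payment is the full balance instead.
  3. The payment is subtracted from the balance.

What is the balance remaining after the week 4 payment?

Week 1: opening $856.27; interest $11.13 → $867.40; payment $177.31; balance $690.09
Week 2: opening $690.09; interest $8.97 → $699.06; payment $175.15; balance $523.91
Week 3: opening $523.91; interest $6.81 → $530.72; payment $172.99; balance $357.73
Week 4: opening $357.73; interest $4.65 → $362.38; payment $170.83; balance $191.55

$191.55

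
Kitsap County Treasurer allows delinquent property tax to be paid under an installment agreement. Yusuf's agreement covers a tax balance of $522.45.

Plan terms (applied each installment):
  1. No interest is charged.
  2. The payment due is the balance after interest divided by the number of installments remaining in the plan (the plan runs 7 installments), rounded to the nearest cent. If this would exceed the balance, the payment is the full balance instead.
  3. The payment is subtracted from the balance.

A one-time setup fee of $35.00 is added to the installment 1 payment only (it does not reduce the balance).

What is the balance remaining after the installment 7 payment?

$0.00

Installment 1: $522.45 − $74.64 (+ $35.00 fee) → $447.81
Installment 2: $447.81 − $74.64 → $373.17
Installment 3: $373.17 − $74.63 → $298.54
Installment 4: $298.54 − $74.64 → $223.90
Installment 5: $223.90 − $74.63 → $149.27
Installment 6: $149.27 − $74.64 → $74.63
Installment 7: $74.63 − $74.63 → $0.00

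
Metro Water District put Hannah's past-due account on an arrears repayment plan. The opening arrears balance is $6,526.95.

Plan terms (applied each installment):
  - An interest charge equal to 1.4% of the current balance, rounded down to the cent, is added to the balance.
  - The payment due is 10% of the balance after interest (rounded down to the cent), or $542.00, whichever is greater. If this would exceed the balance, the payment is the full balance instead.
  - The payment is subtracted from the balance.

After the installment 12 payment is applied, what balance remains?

$461.70

# | Opening | Interest | Payment | End bal
1 | $6,526.95 | $91.37 | $661.83 | $5,956.49
2 | $5,956.49 | $83.39 | $603.98 | $5,435.90
3 | $5,435.90 | $76.10 | $551.20 | $4,960.80
4 | $4,960.80 | $69.45 | $542.00 | $4,488.25
5 | $4,488.25 | $62.83 | $542.00 | $4,009.08
6 | $4,009.08 | $56.12 | $542.00 | $3,523.20
7 | $3,523.20 | $49.32 | $542.00 | $3,030.52
8 | $3,030.52 | $42.42 | $542.00 | $2,530.94
9 | $2,530.94 | $35.43 | $542.00 | $2,024.37
10 | $2,024.37 | $28.34 | $542.00 | $1,510.71
11 | $1,510.71 | $21.14 | $542.00 | $989.85
12 | $989.85 | $13.85 | $542.00 | $461.70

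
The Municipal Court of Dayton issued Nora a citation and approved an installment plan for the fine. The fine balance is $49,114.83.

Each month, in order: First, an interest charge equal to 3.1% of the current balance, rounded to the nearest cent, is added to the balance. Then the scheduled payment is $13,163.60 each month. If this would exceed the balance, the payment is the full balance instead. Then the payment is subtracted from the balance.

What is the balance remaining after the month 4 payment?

Month 1: $49,114.83 +$1,522.56 interest = $50,637.39; pay $13,163.60 → $37,473.79
Month 2: $37,473.79 +$1,161.69 interest = $38,635.48; pay $13,163.60 → $25,471.88
Month 3: $25,471.88 +$789.63 interest = $26,261.51; pay $13,163.60 → $13,097.91
Month 4: $13,097.91 +$406.04 interest = $13,503.95; pay $13,163.60 → $340.35

$340.35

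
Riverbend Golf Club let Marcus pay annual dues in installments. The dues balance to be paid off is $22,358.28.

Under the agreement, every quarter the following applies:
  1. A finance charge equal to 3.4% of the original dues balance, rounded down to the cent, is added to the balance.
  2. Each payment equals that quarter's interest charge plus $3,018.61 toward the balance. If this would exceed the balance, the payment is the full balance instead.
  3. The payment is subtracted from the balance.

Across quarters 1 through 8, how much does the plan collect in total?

$28,439.72

# | Opening | Interest | Payment | End bal
1 | $22,358.28 | $760.18 | $3,778.79 | $19,339.67
2 | $19,339.67 | $760.18 | $3,778.79 | $16,321.06
3 | $16,321.06 | $760.18 | $3,778.79 | $13,302.45
4 | $13,302.45 | $760.18 | $3,778.79 | $10,283.84
5 | $10,283.84 | $760.18 | $3,778.79 | $7,265.23
6 | $7,265.23 | $760.18 | $3,778.79 | $4,246.62
7 | $4,246.62 | $760.18 | $3,778.79 | $1,228.01
8 | $1,228.01 | $760.18 | $1,988.19 | $0.00
Total paid: $28,439.72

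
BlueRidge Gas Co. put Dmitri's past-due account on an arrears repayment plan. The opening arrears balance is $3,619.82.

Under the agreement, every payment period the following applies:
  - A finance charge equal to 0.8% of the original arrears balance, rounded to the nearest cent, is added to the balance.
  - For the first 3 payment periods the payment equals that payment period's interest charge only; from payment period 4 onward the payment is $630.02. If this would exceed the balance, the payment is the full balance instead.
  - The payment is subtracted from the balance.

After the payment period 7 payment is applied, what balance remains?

Payment period 1: opening $3,619.82; interest $28.96 → $3,648.78; payment $28.96; balance $3,619.82
Payment period 2: opening $3,619.82; interest $28.96 → $3,648.78; payment $28.96; balance $3,619.82
Payment period 3: opening $3,619.82; interest $28.96 → $3,648.78; payment $28.96; balance $3,619.82
Payment period 4: opening $3,619.82; interest $28.96 → $3,648.78; payment $630.02; balance $3,018.76
Payment period 5: opening $3,018.76; interest $28.96 → $3,047.72; payment $630.02; balance $2,417.70
Payment period 6: opening $2,417.70; interest $28.96 → $2,446.66; payment $630.02; balance $1,816.64
Payment period 7: opening $1,816.64; interest $28.96 → $1,845.60; payment $630.02; balance $1,215.58

$1,215.58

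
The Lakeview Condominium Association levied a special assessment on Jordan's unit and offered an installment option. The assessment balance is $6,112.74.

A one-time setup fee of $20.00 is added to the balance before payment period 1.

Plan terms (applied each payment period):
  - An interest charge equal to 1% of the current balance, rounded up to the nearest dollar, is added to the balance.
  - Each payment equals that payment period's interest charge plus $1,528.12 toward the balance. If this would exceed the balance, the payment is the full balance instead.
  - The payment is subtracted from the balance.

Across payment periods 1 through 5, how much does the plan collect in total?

Payment period 1: $6,132.74 +$62.00 interest = $6,194.74; pay $1,590.12 → $4,604.62
Payment period 2: $4,604.62 +$47.00 interest = $4,651.62; pay $1,575.12 → $3,076.50
Payment period 3: $3,076.50 +$31.00 interest = $3,107.50; pay $1,559.12 → $1,548.38
Payment period 4: $1,548.38 +$16.00 interest = $1,564.38; pay $1,544.12 → $20.26
Payment period 5: $20.26 +$1.00 interest = $21.26; pay $21.26 → $0.00
Total paid: $6,289.74

$6,289.74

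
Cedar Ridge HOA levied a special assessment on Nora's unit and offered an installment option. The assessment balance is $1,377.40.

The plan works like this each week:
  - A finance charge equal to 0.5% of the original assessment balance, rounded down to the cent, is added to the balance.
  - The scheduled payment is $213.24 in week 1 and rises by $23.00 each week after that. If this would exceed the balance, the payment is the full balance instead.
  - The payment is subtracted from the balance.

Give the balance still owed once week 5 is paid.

$115.60

Week 1: opening $1,377.40; interest $6.88 → $1,384.28; payment $213.24; balance $1,171.04
Week 2: opening $1,171.04; interest $6.88 → $1,177.92; payment $236.24; balance $941.68
Week 3: opening $941.68; interest $6.88 → $948.56; payment $259.24; balance $689.32
Week 4: opening $689.32; interest $6.88 → $696.20; payment $282.24; balance $413.96
Week 5: opening $413.96; interest $6.88 → $420.84; payment $305.24; balance $115.60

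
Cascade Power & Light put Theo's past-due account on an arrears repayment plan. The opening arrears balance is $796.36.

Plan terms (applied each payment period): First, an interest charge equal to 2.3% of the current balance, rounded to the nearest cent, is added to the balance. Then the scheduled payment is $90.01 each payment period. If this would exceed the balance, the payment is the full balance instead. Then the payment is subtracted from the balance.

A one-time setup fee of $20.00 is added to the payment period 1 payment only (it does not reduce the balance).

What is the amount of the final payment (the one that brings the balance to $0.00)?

$0.49

# | Opening | Interest | Payment | Fee | End bal
1 | $796.36 | $18.32 | $90.01 | $20.00 | $724.67
2 | $724.67 | $16.67 | $90.01 | — | $651.33
3 | $651.33 | $14.98 | $90.01 | — | $576.30
4 | $576.30 | $13.25 | $90.01 | — | $499.54
5 | $499.54 | $11.49 | $90.01 | — | $421.02
6 | $421.02 | $9.68 | $90.01 | — | $340.69
7 | $340.69 | $7.84 | $90.01 | — | $258.52
8 | $258.52 | $5.95 | $90.01 | — | $174.46
9 | $174.46 | $4.01 | $90.01 | — | $88.46
10 | $88.46 | $2.03 | $90.01 | — | $0.48
11 | $0.48 | $0.01 | $0.49 | — | $0.00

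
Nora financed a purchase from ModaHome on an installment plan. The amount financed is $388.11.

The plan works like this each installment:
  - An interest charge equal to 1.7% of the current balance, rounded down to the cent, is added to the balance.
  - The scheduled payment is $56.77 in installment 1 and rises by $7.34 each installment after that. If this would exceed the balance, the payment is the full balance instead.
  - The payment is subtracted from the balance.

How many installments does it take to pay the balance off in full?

6

Installment 1: $388.11 +$6.59 interest = $394.70; pay $56.77 → $337.93
Installment 2: $337.93 +$5.74 interest = $343.67; pay $64.11 → $279.56
Installment 3: $279.56 +$4.75 interest = $284.31; pay $71.45 → $212.86
Installment 4: $212.86 +$3.61 interest = $216.47; pay $78.79 → $137.68
Installment 5: $137.68 +$2.34 interest = $140.02; pay $86.13 → $53.89
Installment 6: $53.89 +$0.91 interest = $54.80; pay $54.80 → $0.00
Balance reaches $0.00 in installment 6.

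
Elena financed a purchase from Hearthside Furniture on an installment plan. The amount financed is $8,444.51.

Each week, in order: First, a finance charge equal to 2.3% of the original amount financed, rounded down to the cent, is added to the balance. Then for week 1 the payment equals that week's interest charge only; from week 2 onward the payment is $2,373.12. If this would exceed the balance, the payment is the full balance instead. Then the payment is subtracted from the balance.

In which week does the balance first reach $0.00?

5

Week 1: opening $8,444.51; interest $194.22 → $8,638.73; payment $194.22; balance $8,444.51
Week 2: opening $8,444.51; interest $194.22 → $8,638.73; payment $2,373.12; balance $6,265.61
Week 3: opening $6,265.61; interest $194.22 → $6,459.83; payment $2,373.12; balance $4,086.71
Week 4: opening $4,086.71; interest $194.22 → $4,280.93; payment $2,373.12; balance $1,907.81
Week 5: opening $1,907.81; interest $194.22 → $2,102.03; payment $2,102.03; balance $0.00
Balance reaches $0.00 in week 5.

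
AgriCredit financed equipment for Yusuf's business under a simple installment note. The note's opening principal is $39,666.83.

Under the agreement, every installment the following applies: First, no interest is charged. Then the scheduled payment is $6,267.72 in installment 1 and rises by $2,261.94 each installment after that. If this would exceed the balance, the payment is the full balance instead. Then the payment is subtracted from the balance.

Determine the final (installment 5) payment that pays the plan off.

$1,024.31

Installment 1: opening $39,666.83; payment $6,267.72; balance $33,399.11
Installment 2: opening $33,399.11; payment $8,529.66; balance $24,869.45
Installment 3: opening $24,869.45; payment $10,791.60; balance $14,077.85
Installment 4: opening $14,077.85; payment $13,053.54; balance $1,024.31
Installment 5: opening $1,024.31; payment $1,024.31; balance $0.00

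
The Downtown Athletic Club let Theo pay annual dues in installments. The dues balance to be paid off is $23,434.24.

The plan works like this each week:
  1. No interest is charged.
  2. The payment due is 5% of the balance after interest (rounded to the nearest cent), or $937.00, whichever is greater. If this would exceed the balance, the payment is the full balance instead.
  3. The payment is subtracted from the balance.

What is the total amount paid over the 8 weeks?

Week 1: opening $23,434.24; payment $1,171.71; balance $22,262.53
Week 2: opening $22,262.53; payment $1,113.13; balance $21,149.40
Week 3: opening $21,149.40; payment $1,057.47; balance $20,091.93
Week 4: opening $20,091.93; payment $1,004.60; balance $19,087.33
Week 5: opening $19,087.33; payment $954.37; balance $18,132.96
Week 6: opening $18,132.96; payment $937.00; balance $17,195.96
Week 7: opening $17,195.96; payment $937.00; balance $16,258.96
Week 8: opening $16,258.96; payment $937.00; balance $15,321.96
Total paid: $8,112.28

$8,112.28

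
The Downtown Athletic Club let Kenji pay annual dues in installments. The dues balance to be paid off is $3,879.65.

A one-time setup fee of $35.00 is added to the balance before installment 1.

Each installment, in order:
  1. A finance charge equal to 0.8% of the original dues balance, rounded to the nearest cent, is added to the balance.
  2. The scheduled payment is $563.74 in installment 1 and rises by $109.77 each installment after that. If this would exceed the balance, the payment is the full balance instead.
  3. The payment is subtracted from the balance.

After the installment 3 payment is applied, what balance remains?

$1,987.24

Installment 1: opening $3,914.65; interest $31.04 → $3,945.69; payment $563.74; balance $3,381.95
Installment 2: opening $3,381.95; interest $31.04 → $3,412.99; payment $673.51; balance $2,739.48
Installment 3: opening $2,739.48; interest $31.04 → $2,770.52; payment $783.28; balance $1,987.24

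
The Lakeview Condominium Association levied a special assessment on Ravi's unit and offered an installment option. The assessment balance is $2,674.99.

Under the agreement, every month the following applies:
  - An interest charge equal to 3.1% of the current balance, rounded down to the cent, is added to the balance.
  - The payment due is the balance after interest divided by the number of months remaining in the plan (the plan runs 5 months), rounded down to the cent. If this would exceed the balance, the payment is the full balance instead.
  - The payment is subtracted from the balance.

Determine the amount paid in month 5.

$623.22

Month 1: $2,674.99 +$82.92 interest = $2,757.91; pay $551.58 → $2,206.33
Month 2: $2,206.33 +$68.39 interest = $2,274.72; pay $568.68 → $1,706.04
Month 3: $1,706.04 +$52.88 interest = $1,758.92; pay $586.30 → $1,172.62
Month 4: $1,172.62 +$36.35 interest = $1,208.97; pay $604.48 → $604.49
Month 5: $604.49 +$18.73 interest = $623.22; pay $623.22 → $0.00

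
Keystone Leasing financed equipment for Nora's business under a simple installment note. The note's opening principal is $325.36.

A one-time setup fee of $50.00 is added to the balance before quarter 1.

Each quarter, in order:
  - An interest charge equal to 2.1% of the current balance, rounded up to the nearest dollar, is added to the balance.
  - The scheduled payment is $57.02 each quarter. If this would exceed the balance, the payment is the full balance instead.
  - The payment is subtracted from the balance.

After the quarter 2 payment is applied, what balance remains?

Quarter 1: opening $375.36; interest $8.00 → $383.36; payment $57.02; balance $326.34
Quarter 2: opening $326.34; interest $7.00 → $333.34; payment $57.02; balance $276.32

$276.32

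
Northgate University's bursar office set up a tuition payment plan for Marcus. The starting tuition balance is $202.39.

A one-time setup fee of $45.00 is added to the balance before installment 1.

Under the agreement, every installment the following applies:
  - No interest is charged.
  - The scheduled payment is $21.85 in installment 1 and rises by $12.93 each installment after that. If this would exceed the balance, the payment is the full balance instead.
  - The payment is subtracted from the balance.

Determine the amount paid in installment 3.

$47.71

Installment 1: opening $247.39; payment $21.85; balance $225.54
Installment 2: opening $225.54; payment $34.78; balance $190.76
Installment 3: opening $190.76; payment $47.71; balance $143.05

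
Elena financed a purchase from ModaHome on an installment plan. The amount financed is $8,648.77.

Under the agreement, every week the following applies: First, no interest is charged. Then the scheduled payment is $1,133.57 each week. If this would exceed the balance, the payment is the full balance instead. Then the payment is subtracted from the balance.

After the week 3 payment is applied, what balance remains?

$5,248.06

Week 1: $8,648.77 − $1,133.57 → $7,515.20
Week 2: $7,515.20 − $1,133.57 → $6,381.63
Week 3: $6,381.63 − $1,133.57 → $5,248.06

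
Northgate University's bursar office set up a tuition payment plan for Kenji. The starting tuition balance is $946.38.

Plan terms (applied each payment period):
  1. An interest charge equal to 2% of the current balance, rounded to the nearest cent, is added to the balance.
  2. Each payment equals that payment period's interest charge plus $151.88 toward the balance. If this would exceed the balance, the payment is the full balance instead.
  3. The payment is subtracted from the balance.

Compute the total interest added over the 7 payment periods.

Payment period 1: $946.38 +$18.93 interest = $965.31; pay $170.81 → $794.50
Payment period 2: $794.50 +$15.89 interest = $810.39; pay $167.77 → $642.62
Payment period 3: $642.62 +$12.85 interest = $655.47; pay $164.73 → $490.74
Payment period 4: $490.74 +$9.81 interest = $500.55; pay $161.69 → $338.86
Payment period 5: $338.86 +$6.78 interest = $345.64; pay $158.66 → $186.98
Payment period 6: $186.98 +$3.74 interest = $190.72; pay $155.62 → $35.10
Payment period 7: $35.10 +$0.70 interest = $35.80; pay $35.80 → $0.00
Total interest: $18.93 + $15.89 + $12.85 + $9.81 + $6.78 + $3.74 + $0.70 = $68.70

$68.70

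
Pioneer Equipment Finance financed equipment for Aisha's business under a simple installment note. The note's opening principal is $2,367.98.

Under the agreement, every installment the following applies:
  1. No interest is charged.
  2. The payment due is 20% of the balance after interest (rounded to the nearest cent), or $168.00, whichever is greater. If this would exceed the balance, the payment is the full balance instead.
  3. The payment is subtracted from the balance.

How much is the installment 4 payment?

$242.48

Installment 1: opening $2,367.98; payment $473.60; balance $1,894.38
Installment 2: opening $1,894.38; payment $378.88; balance $1,515.50
Installment 3: opening $1,515.50; payment $303.10; balance $1,212.40
Installment 4: opening $1,212.40; payment $242.48; balance $969.92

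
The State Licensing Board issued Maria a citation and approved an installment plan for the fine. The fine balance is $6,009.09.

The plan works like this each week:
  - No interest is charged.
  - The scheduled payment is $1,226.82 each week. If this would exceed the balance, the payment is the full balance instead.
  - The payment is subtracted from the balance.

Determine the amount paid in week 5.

$1,101.81

Week 1: $6,009.09 − $1,226.82 → $4,782.27
Week 2: $4,782.27 − $1,226.82 → $3,555.45
Week 3: $3,555.45 − $1,226.82 → $2,328.63
Week 4: $2,328.63 − $1,226.82 → $1,101.81
Week 5: $1,101.81 − $1,101.81 → $0.00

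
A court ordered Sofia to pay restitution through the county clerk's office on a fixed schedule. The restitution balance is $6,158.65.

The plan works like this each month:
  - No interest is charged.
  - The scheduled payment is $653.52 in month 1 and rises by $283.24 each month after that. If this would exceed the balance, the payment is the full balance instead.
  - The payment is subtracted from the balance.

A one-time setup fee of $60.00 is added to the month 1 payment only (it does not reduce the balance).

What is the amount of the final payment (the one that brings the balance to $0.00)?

Month 1: opening $6,158.65; payment $653.52 (+ $60.00 fee); balance $5,505.13
Month 2: opening $5,505.13; payment $936.76; balance $4,568.37
Month 3: opening $4,568.37; payment $1,220.00; balance $3,348.37
Month 4: opening $3,348.37; payment $1,503.24; balance $1,845.13
Month 5: opening $1,845.13; payment $1,786.48; balance $58.65
Month 6: opening $58.65; payment $58.65; balance $0.00

$58.65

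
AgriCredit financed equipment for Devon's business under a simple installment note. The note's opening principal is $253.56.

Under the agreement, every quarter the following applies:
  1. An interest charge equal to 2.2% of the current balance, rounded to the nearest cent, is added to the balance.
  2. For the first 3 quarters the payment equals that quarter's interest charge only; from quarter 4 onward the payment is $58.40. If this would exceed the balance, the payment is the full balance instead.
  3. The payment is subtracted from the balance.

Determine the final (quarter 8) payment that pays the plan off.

$35.97

Quarter 1: opening $253.56; interest $5.58 → $259.14; payment $5.58; balance $253.56
Quarter 2: opening $253.56; interest $5.58 → $259.14; payment $5.58; balance $253.56
Quarter 3: opening $253.56; interest $5.58 → $259.14; payment $5.58; balance $253.56
Quarter 4: opening $253.56; interest $5.58 → $259.14; payment $58.40; balance $200.74
Quarter 5: opening $200.74; interest $4.42 → $205.16; payment $58.40; balance $146.76
Quarter 6: opening $146.76; interest $3.23 → $149.99; payment $58.40; balance $91.59
Quarter 7: opening $91.59; interest $2.01 → $93.60; payment $58.40; balance $35.20
Quarter 8: opening $35.20; interest $0.77 → $35.97; payment $35.97; balance $0.00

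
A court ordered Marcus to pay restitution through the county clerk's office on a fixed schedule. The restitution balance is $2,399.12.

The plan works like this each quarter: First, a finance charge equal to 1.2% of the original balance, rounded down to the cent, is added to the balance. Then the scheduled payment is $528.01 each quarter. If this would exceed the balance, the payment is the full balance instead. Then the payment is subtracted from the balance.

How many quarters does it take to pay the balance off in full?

5

Quarter 1: opening $2,399.12; interest $28.78 → $2,427.90; payment $528.01; balance $1,899.89
Quarter 2: opening $1,899.89; interest $28.78 → $1,928.67; payment $528.01; balance $1,400.66
Quarter 3: opening $1,400.66; interest $28.78 → $1,429.44; payment $528.01; balance $901.43
Quarter 4: opening $901.43; interest $28.78 → $930.21; payment $528.01; balance $402.20
Quarter 5: opening $402.20; interest $28.78 → $430.98; payment $430.98; balance $0.00
Balance reaches $0.00 in quarter 5.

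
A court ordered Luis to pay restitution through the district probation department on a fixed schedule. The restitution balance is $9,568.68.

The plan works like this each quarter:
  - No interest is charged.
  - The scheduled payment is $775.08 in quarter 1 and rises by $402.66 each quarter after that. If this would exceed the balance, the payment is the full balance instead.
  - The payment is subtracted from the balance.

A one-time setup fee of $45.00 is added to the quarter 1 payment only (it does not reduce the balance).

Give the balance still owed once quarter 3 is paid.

# | Opening | Payment | Fee | End bal
1 | $9,568.68 | $775.08 | $45.00 | $8,793.60
2 | $8,793.60 | $1,177.74 | — | $7,615.86
3 | $7,615.86 | $1,580.40 | — | $6,035.46

$6,035.46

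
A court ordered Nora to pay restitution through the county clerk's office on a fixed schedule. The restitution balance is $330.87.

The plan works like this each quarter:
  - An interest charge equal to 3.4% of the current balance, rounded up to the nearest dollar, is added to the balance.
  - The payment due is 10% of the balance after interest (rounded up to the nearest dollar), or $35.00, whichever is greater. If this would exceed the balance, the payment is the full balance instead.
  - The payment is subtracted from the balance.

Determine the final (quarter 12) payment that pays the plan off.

# | Opening | Interest | Payment | End bal
1 | $330.87 | $12.00 | $35.00 | $307.87
2 | $307.87 | $11.00 | $35.00 | $283.87
3 | $283.87 | $10.00 | $35.00 | $258.87
4 | $258.87 | $9.00 | $35.00 | $232.87
5 | $232.87 | $8.00 | $35.00 | $205.87
6 | $205.87 | $7.00 | $35.00 | $177.87
7 | $177.87 | $7.00 | $35.00 | $149.87
8 | $149.87 | $6.00 | $35.00 | $120.87
9 | $120.87 | $5.00 | $35.00 | $90.87
10 | $90.87 | $4.00 | $35.00 | $59.87
11 | $59.87 | $3.00 | $35.00 | $27.87
12 | $27.87 | $1.00 | $28.87 | $0.00

$28.87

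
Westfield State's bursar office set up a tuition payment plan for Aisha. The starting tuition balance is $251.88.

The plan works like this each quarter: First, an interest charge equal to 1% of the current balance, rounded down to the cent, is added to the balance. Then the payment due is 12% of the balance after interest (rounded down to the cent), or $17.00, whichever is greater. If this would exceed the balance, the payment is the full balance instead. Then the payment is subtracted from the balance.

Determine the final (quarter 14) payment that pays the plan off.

$10.49

Quarter 1: $251.88 +$2.51 interest = $254.39; pay $30.52 → $223.87
Quarter 2: $223.87 +$2.23 interest = $226.10; pay $27.13 → $198.97
Quarter 3: $198.97 +$1.98 interest = $200.95; pay $24.11 → $176.84
Quarter 4: $176.84 +$1.76 interest = $178.60; pay $21.43 → $157.17
Quarter 5: $157.17 +$1.57 interest = $158.74; pay $19.04 → $139.70
Quarter 6: $139.70 +$1.39 interest = $141.09; pay $17.00 → $124.09
Quarter 7: $124.09 +$1.24 interest = $125.33; pay $17.00 → $108.33
Quarter 8: $108.33 +$1.08 interest = $109.41; pay $17.00 → $92.41
Quarter 9: $92.41 +$0.92 interest = $93.33; pay $17.00 → $76.33
Quarter 10: $76.33 +$0.76 interest = $77.09; pay $17.00 → $60.09
Quarter 11: $60.09 +$0.60 interest = $60.69; pay $17.00 → $43.69
Quarter 12: $43.69 +$0.43 interest = $44.12; pay $17.00 → $27.12
Quarter 13: $27.12 +$0.27 interest = $27.39; pay $17.00 → $10.39
Quarter 14: $10.39 +$0.10 interest = $10.49; pay $10.49 → $0.00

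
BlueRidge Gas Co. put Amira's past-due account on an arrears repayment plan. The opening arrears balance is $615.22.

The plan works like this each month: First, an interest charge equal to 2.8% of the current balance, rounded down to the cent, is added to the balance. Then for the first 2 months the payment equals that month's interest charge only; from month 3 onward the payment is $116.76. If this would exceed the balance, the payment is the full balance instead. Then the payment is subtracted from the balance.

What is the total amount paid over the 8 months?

$709.58

Month 1: opening $615.22; interest $17.22 → $632.44; payment $17.22; balance $615.22
Month 2: opening $615.22; interest $17.22 → $632.44; payment $17.22; balance $615.22
Month 3: opening $615.22; interest $17.22 → $632.44; payment $116.76; balance $515.68
Month 4: opening $515.68; interest $14.43 → $530.11; payment $116.76; balance $413.35
Month 5: opening $413.35; interest $11.57 → $424.92; payment $116.76; balance $308.16
Month 6: opening $308.16; interest $8.62 → $316.78; payment $116.76; balance $200.02
Month 7: opening $200.02; interest $5.60 → $205.62; payment $116.76; balance $88.86
Month 8: opening $88.86; interest $2.48 → $91.34; payment $91.34; balance $0.00
Total paid: $709.58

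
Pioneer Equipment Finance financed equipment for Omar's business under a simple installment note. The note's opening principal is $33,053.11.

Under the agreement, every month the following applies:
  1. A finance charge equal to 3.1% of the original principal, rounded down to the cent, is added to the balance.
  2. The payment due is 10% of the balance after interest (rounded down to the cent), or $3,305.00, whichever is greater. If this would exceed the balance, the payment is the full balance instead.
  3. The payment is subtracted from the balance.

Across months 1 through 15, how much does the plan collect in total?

$48,422.71

Month 1: opening $33,053.11; interest $1,024.64 → $34,077.75; payment $3,407.77; balance $30,669.98
Month 2: opening $30,669.98; interest $1,024.64 → $31,694.62; payment $3,305.00; balance $28,389.62
Month 3: opening $28,389.62; interest $1,024.64 → $29,414.26; payment $3,305.00; balance $26,109.26
Month 4: opening $26,109.26; interest $1,024.64 → $27,133.90; payment $3,305.00; balance $23,828.90
Month 5: opening $23,828.90; interest $1,024.64 → $24,853.54; payment $3,305.00; balance $21,548.54
Month 6: opening $21,548.54; interest $1,024.64 → $22,573.18; payment $3,305.00; balance $19,268.18
Month 7: opening $19,268.18; interest $1,024.64 → $20,292.82; payment $3,305.00; balance $16,987.82
Month 8: opening $16,987.82; interest $1,024.64 → $18,012.46; payment $3,305.00; balance $14,707.46
Month 9: opening $14,707.46; interest $1,024.64 → $15,732.10; payment $3,305.00; balance $12,427.10
Month 10: opening $12,427.10; interest $1,024.64 → $13,451.74; payment $3,305.00; balance $10,146.74
Month 11: opening $10,146.74; interest $1,024.64 → $11,171.38; payment $3,305.00; balance $7,866.38
Month 12: opening $7,866.38; interest $1,024.64 → $8,891.02; payment $3,305.00; balance $5,586.02
Month 13: opening $5,586.02; interest $1,024.64 → $6,610.66; payment $3,305.00; balance $3,305.66
Month 14: opening $3,305.66; interest $1,024.64 → $4,330.30; payment $3,305.00; balance $1,025.30
Month 15: opening $1,025.30; interest $1,024.64 → $2,049.94; payment $2,049.94; balance $0.00
Total paid: $48,422.71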